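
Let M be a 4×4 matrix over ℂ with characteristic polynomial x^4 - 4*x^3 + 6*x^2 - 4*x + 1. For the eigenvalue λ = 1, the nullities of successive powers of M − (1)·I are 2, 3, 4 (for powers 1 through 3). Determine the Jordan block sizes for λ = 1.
Block sizes for λ = 1: [3, 1]

From the dimensions of kernels of powers, the number of Jordan blocks of size at least j is d_j − d_{j−1} where d_j = dim ker(N^j) (with d_0 = 0). Computing the differences gives [2, 1, 1].
The number of blocks of size exactly k is (#blocks of size ≥ k) − (#blocks of size ≥ k + 1), so the partition is: 1 block(s) of size 1, 1 block(s) of size 3.
In nonincreasing order the block sizes are [3, 1].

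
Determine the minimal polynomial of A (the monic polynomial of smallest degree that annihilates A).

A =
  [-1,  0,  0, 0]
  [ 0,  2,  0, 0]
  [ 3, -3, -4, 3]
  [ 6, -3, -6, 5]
x^2 - x - 2

The characteristic polynomial is χ_A(x) = (x - 2)^2*(x + 1)^2, so the eigenvalues are known. The minimal polynomial is
  m_A(x) = Π_λ (x − λ)^{k_λ}
where k_λ is the size of the *largest* Jordan block for λ (equivalently, the smallest k with (A − λI)^k v = 0 for every generalised eigenvector v of λ).

  λ = -1: largest Jordan block has size 1, contributing (x + 1)
  λ = 2: largest Jordan block has size 1, contributing (x − 2)

So m_A(x) = (x - 2)*(x + 1) = x^2 - x - 2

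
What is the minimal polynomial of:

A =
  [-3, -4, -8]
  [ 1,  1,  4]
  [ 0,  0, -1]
x^2 + 2*x + 1

The characteristic polynomial is χ_A(x) = (x + 1)^3, so the eigenvalues are known. The minimal polynomial is
  m_A(x) = Π_λ (x − λ)^{k_λ}
where k_λ is the size of the *largest* Jordan block for λ (equivalently, the smallest k with (A − λI)^k v = 0 for every generalised eigenvector v of λ).

  λ = -1: largest Jordan block has size 2, contributing (x + 1)^2

So m_A(x) = (x + 1)^2 = x^2 + 2*x + 1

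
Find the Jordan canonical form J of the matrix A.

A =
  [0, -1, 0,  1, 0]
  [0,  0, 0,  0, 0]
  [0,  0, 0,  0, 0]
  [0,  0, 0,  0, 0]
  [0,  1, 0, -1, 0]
J_2(0) ⊕ J_1(0) ⊕ J_1(0) ⊕ J_1(0)

The characteristic polynomial is
  det(x·I − A) = x^5

Eigenvalues and multiplicities (the geometric multiplicity of λ is n − rank(A − λI), which equals the number of Jordan blocks for λ):
  λ = 0: algebraic multiplicity = 5, geometric multiplicity = 4

Determining the block sizes for each eigenvalue:
  λ = 0: 4 blocks summing to 5 forces exactly one block of size 2 and the rest size 1 → block sizes [2, 1, 1, 1]

Assembling the blocks gives a Jordan form
J =
  [0, 1, 0, 0, 0]
  [0, 0, 0, 0, 0]
  [0, 0, 0, 0, 0]
  [0, 0, 0, 0, 0]
  [0, 0, 0, 0, 0]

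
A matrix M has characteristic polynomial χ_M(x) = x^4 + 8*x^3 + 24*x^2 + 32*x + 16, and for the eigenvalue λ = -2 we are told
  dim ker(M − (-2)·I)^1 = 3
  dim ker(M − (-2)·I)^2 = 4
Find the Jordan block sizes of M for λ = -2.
Block sizes for λ = -2: [2, 1, 1]

From the dimensions of kernels of powers, the number of Jordan blocks of size at least j is d_j − d_{j−1} where d_j = dim ker(N^j) (with d_0 = 0). Computing the differences gives [3, 1].
The number of blocks of size exactly k is (#blocks of size ≥ k) − (#blocks of size ≥ k + 1), so the partition is: 2 block(s) of size 1, 1 block(s) of size 2.
In nonincreasing order the block sizes are [2, 1, 1].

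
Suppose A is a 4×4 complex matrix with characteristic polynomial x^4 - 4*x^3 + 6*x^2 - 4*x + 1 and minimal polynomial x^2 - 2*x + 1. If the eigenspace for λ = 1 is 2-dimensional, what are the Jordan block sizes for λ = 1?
Block sizes for λ = 1: [2, 2]

Step 1 — from the characteristic polynomial, algebraic multiplicity of λ = 1 is 4. From dim ker(A − (1)·I) = 2, there are exactly 2 Jordan blocks for λ = 1.
Step 2 — from the minimal polynomial, the factor (x − 1)^2 tells us the largest block for λ = 1 has size 2.
Step 3 — with total size 4, 2 blocks, and largest block 2, the block sizes (in nonincreasing order) are [2, 2].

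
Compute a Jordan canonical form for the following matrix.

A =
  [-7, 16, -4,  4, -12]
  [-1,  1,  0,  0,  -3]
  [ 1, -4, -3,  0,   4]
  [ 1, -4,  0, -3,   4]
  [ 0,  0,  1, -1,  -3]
J_3(-3) ⊕ J_2(-3)

The characteristic polynomial is
  det(x·I − A) = x^5 + 15*x^4 + 90*x^3 + 270*x^2 + 405*x + 243 = (x + 3)^5

Eigenvalues and multiplicities (the geometric multiplicity of λ is n − rank(A − λI), which equals the number of Jordan blocks for λ):
  λ = -3: algebraic multiplicity = 5, geometric multiplicity = 2

Determining the block sizes for each eigenvalue:
  λ = -3: with am = 5 and gm = 2, the partition is not yet determined (e.g. several partitions of 5 into 2 parts exist). Let N = A − (-3)·I. Computing rank(N^1) = 3, rank(N^2) = 1, rank(N^3) = 0; the number of blocks of size ≥ j is rank(N^{j−1}) − rank(N^j), giving [2, 2, 1]. So we have 1 block(s) of size 3, 1 block(s) of size 2 → block sizes [3, 2]

Assembling the blocks gives a Jordan form
J =
  [-3,  1,  0,  0,  0]
  [ 0, -3,  1,  0,  0]
  [ 0,  0, -3,  0,  0]
  [ 0,  0,  0, -3,  1]
  [ 0,  0,  0,  0, -3]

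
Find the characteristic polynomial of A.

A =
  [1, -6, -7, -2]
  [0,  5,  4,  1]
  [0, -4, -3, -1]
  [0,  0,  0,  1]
x^4 - 4*x^3 + 6*x^2 - 4*x + 1

Expanding det(x·I − A) (e.g. by cofactor expansion or by noting that A is similar to its Jordan form J, which has the same characteristic polynomial as A) gives
  χ_A(x) = x^4 - 4*x^3 + 6*x^2 - 4*x + 1
which factors as (x - 1)^4. The eigenvalues (with algebraic multiplicities) are λ = 1 with multiplicity 4.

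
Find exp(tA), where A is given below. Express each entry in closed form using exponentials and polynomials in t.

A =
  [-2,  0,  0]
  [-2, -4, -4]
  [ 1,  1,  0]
e^{tA} =
  [exp(-2*t), 0, 0]
  [-2*t*exp(-2*t), -2*t*exp(-2*t) + exp(-2*t), -4*t*exp(-2*t)]
  [t*exp(-2*t), t*exp(-2*t), 2*t*exp(-2*t) + exp(-2*t)]

Strategy: write A = P · J · P⁻¹ where J is a Jordan canonical form, so e^{tA} = P · e^{tJ} · P⁻¹, and e^{tJ} can be computed block-by-block.

A has Jordan form
J =
  [-2,  1,  0]
  [ 0, -2,  0]
  [ 0,  0, -2]
(up to reordering of blocks).

Per-block formulas:
  For a 1×1 block at λ = -2: exp(t · [-2]) = [e^(-2t)].
  For a 2×2 Jordan block J_2(-2): exp(t · J_2(-2)) = e^(-2t)·(I + t·N), where N is the 2×2 nilpotent shift.

After assembling e^{tJ} and conjugating by P, we get:

e^{tA} =
  [exp(-2*t), 0, 0]
  [-2*t*exp(-2*t), -2*t*exp(-2*t) + exp(-2*t), -4*t*exp(-2*t)]
  [t*exp(-2*t), t*exp(-2*t), 2*t*exp(-2*t) + exp(-2*t)]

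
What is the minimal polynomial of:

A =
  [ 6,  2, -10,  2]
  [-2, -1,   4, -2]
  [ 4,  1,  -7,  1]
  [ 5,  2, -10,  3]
x^3 - 3*x + 2

The characteristic polynomial is χ_A(x) = (x - 1)^3*(x + 2), so the eigenvalues are known. The minimal polynomial is
  m_A(x) = Π_λ (x − λ)^{k_λ}
where k_λ is the size of the *largest* Jordan block for λ (equivalently, the smallest k with (A − λI)^k v = 0 for every generalised eigenvector v of λ).

  λ = -2: largest Jordan block has size 1, contributing (x + 2)
  λ = 1: largest Jordan block has size 2, contributing (x − 1)^2

So m_A(x) = (x - 1)^2*(x + 2) = x^3 - 3*x + 2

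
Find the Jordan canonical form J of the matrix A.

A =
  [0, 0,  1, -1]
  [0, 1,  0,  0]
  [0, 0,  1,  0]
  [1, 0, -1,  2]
J_2(1) ⊕ J_1(1) ⊕ J_1(1)

The characteristic polynomial is
  det(x·I − A) = x^4 - 4*x^3 + 6*x^2 - 4*x + 1 = (x - 1)^4

Eigenvalues and multiplicities (the geometric multiplicity of λ is n − rank(A − λI), which equals the number of Jordan blocks for λ):
  λ = 1: algebraic multiplicity = 4, geometric multiplicity = 3

Determining the block sizes for each eigenvalue:
  λ = 1: 3 blocks summing to 4 forces exactly one block of size 2 and the rest size 1 → block sizes [2, 1, 1]

Assembling the blocks gives a Jordan form
J =
  [1, 1, 0, 0]
  [0, 1, 0, 0]
  [0, 0, 1, 0]
  [0, 0, 0, 1]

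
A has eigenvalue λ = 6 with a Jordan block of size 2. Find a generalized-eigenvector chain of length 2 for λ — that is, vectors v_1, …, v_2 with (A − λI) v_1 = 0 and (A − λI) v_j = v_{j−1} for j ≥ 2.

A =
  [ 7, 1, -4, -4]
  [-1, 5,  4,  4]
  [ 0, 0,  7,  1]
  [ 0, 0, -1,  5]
A Jordan chain for λ = 6 of length 2:
v_1 = (1, -1, 0, 0)ᵀ
v_2 = (1, 0, 0, 0)ᵀ

Let N = A − (6)·I. We want v_2 with N^2 v_2 = 0 but N^1 v_2 ≠ 0; then v_{j-1} := N · v_j for j = 2, …, 2.

Pick v_2 = (1, 0, 0, 0)ᵀ.
Then v_1 = N · v_2 = (1, -1, 0, 0)ᵀ.

Sanity check: (A − (6)·I) v_1 = (0, 0, 0, 0)ᵀ = 0. ✓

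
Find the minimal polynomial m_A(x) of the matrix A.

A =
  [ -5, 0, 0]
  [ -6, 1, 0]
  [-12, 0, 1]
x^2 + 4*x - 5

The characteristic polynomial is χ_A(x) = (x - 1)^2*(x + 5), so the eigenvalues are known. The minimal polynomial is
  m_A(x) = Π_λ (x − λ)^{k_λ}
where k_λ is the size of the *largest* Jordan block for λ (equivalently, the smallest k with (A − λI)^k v = 0 for every generalised eigenvector v of λ).

  λ = -5: largest Jordan block has size 1, contributing (x + 5)
  λ = 1: largest Jordan block has size 1, contributing (x − 1)

So m_A(x) = (x - 1)*(x + 5) = x^2 + 4*x - 5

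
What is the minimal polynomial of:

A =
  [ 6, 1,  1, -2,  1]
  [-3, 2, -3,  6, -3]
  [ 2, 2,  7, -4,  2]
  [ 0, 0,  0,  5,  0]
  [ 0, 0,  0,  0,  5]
x^2 - 10*x + 25

The characteristic polynomial is χ_A(x) = (x - 5)^5, so the eigenvalues are known. The minimal polynomial is
  m_A(x) = Π_λ (x − λ)^{k_λ}
where k_λ is the size of the *largest* Jordan block for λ (equivalently, the smallest k with (A − λI)^k v = 0 for every generalised eigenvector v of λ).

  λ = 5: largest Jordan block has size 2, contributing (x − 5)^2

So m_A(x) = (x - 5)^2 = x^2 - 10*x + 25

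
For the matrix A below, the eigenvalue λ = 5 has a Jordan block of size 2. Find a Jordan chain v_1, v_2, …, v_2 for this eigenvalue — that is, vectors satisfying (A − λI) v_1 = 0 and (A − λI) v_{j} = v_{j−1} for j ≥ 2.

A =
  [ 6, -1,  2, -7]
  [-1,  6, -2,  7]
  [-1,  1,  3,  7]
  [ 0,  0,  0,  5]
A Jordan chain for λ = 5 of length 2:
v_1 = (1, -1, -1, 0)ᵀ
v_2 = (1, 0, 0, 0)ᵀ

Let N = A − (5)·I. We want v_2 with N^2 v_2 = 0 but N^1 v_2 ≠ 0; then v_{j-1} := N · v_j for j = 2, …, 2.

Pick v_2 = (1, 0, 0, 0)ᵀ.
Then v_1 = N · v_2 = (1, -1, -1, 0)ᵀ.

Sanity check: (A − (5)·I) v_1 = (0, 0, 0, 0)ᵀ = 0. ✓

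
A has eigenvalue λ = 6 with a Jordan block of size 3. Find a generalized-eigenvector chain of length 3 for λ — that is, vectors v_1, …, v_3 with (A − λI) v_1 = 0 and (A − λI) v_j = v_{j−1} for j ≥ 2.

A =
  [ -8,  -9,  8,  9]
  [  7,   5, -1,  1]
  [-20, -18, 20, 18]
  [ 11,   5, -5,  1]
A Jordan chain for λ = 6 of length 3:
v_1 = (0, 4, 0, 4)ᵀ
v_2 = (4, 9, 16, 1)ᵀ
v_3 = (1, -2, 0, 0)ᵀ

Let N = A − (6)·I. We want v_3 with N^3 v_3 = 0 but N^2 v_3 ≠ 0; then v_{j-1} := N · v_j for j = 3, …, 2.

Pick v_3 = (1, -2, 0, 0)ᵀ.
Then v_2 = N · v_3 = (4, 9, 16, 1)ᵀ.
Then v_1 = N · v_2 = (0, 4, 0, 4)ᵀ.

Sanity check: (A − (6)·I) v_1 = (0, 0, 0, 0)ᵀ = 0. ✓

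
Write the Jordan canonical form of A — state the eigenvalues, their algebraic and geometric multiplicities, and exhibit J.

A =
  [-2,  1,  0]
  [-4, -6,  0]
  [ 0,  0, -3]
J_2(-4) ⊕ J_1(-3)

The characteristic polynomial is
  det(x·I − A) = x^3 + 11*x^2 + 40*x + 48 = (x + 3)*(x + 4)^2

Eigenvalues and multiplicities (the geometric multiplicity of λ is n − rank(A − λI), which equals the number of Jordan blocks for λ):
  λ = -4: algebraic multiplicity = 2, geometric multiplicity = 1
  λ = -3: algebraic multiplicity = 1, geometric multiplicity = 1

Determining the block sizes for each eigenvalue:
  λ = -4: one block (gm = 1), so the single block has size am = 2 → block sizes [2]
  λ = -3: one block (gm = 1), so the single block has size am = 1 → block sizes [1]

Assembling the blocks gives a Jordan form
J =
  [-4,  1,  0]
  [ 0, -4,  0]
  [ 0,  0, -3]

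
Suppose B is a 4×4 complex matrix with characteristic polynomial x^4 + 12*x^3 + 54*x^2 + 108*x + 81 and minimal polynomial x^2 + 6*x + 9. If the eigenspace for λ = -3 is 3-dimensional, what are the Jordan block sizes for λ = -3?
Block sizes for λ = -3: [2, 1, 1]

Step 1 — from the characteristic polynomial, algebraic multiplicity of λ = -3 is 4. From dim ker(B − (-3)·I) = 3, there are exactly 3 Jordan blocks for λ = -3.
Step 2 — from the minimal polynomial, the factor (x + 3)^2 tells us the largest block for λ = -3 has size 2.
Step 3 — with total size 4, 3 blocks, and largest block 2, the block sizes (in nonincreasing order) are [2, 1, 1].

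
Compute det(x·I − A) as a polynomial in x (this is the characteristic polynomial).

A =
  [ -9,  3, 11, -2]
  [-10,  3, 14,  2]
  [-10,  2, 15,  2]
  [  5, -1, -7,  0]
x^4 - 9*x^3 + 21*x^2 - 19*x + 6

Expanding det(x·I − A) (e.g. by cofactor expansion or by noting that A is similar to its Jordan form J, which has the same characteristic polynomial as A) gives
  χ_A(x) = x^4 - 9*x^3 + 21*x^2 - 19*x + 6
which factors as (x - 6)*(x - 1)^3. The eigenvalues (with algebraic multiplicities) are λ = 1 with multiplicity 3, λ = 6 with multiplicity 1.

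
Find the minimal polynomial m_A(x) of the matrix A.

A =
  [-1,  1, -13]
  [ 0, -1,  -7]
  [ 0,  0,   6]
x^3 - 4*x^2 - 11*x - 6

The characteristic polynomial is χ_A(x) = (x - 6)*(x + 1)^2, so the eigenvalues are known. The minimal polynomial is
  m_A(x) = Π_λ (x − λ)^{k_λ}
where k_λ is the size of the *largest* Jordan block for λ (equivalently, the smallest k with (A − λI)^k v = 0 for every generalised eigenvector v of λ).

  λ = -1: largest Jordan block has size 2, contributing (x + 1)^2
  λ = 6: largest Jordan block has size 1, contributing (x − 6)

So m_A(x) = (x - 6)*(x + 1)^2 = x^3 - 4*x^2 - 11*x - 6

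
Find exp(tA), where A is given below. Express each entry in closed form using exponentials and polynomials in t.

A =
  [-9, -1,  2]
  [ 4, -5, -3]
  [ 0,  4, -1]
e^{tA} =
  [6*t^2*exp(-5*t) - 4*t*exp(-5*t) + exp(-5*t), 6*t^2*exp(-5*t) - t*exp(-5*t), 3*t^2*exp(-5*t)/2 + 2*t*exp(-5*t)]
  [-8*t^2*exp(-5*t) + 4*t*exp(-5*t), -8*t^2*exp(-5*t) + exp(-5*t), -2*t^2*exp(-5*t) - 3*t*exp(-5*t)]
  [8*t^2*exp(-5*t), 8*t^2*exp(-5*t) + 4*t*exp(-5*t), 2*t^2*exp(-5*t) + 4*t*exp(-5*t) + exp(-5*t)]

Strategy: write A = P · J · P⁻¹ where J is a Jordan canonical form, so e^{tA} = P · e^{tJ} · P⁻¹, and e^{tJ} can be computed block-by-block.

A has Jordan form
J =
  [-5,  1,  0]
  [ 0, -5,  1]
  [ 0,  0, -5]
(up to reordering of blocks).

Per-block formulas:
  For a 3×3 Jordan block J_3(-5): exp(t · J_3(-5)) = e^(-5t)·(I + t·N + (t^2/2)·N^2), where N is the 3×3 nilpotent shift.

After assembling e^{tJ} and conjugating by P, we get:

e^{tA} =
  [6*t^2*exp(-5*t) - 4*t*exp(-5*t) + exp(-5*t), 6*t^2*exp(-5*t) - t*exp(-5*t), 3*t^2*exp(-5*t)/2 + 2*t*exp(-5*t)]
  [-8*t^2*exp(-5*t) + 4*t*exp(-5*t), -8*t^2*exp(-5*t) + exp(-5*t), -2*t^2*exp(-5*t) - 3*t*exp(-5*t)]
  [8*t^2*exp(-5*t), 8*t^2*exp(-5*t) + 4*t*exp(-5*t), 2*t^2*exp(-5*t) + 4*t*exp(-5*t) + exp(-5*t)]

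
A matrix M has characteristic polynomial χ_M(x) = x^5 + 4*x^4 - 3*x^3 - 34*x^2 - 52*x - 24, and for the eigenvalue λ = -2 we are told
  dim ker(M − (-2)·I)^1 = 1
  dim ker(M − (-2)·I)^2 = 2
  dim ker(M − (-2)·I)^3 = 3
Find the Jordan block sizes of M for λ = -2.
Block sizes for λ = -2: [3]

From the dimensions of kernels of powers, the number of Jordan blocks of size at least j is d_j − d_{j−1} where d_j = dim ker(N^j) (with d_0 = 0). Computing the differences gives [1, 1, 1].
The number of blocks of size exactly k is (#blocks of size ≥ k) − (#blocks of size ≥ k + 1), so the partition is: 1 block(s) of size 3.
In nonincreasing order the block sizes are [3].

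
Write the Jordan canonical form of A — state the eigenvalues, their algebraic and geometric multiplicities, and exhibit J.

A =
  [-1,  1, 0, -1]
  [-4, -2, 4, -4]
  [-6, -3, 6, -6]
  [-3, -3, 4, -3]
J_2(0) ⊕ J_2(0)

The characteristic polynomial is
  det(x·I − A) = x^4

Eigenvalues and multiplicities (the geometric multiplicity of λ is n − rank(A − λI), which equals the number of Jordan blocks for λ):
  λ = 0: algebraic multiplicity = 4, geometric multiplicity = 2

Determining the block sizes for each eigenvalue:
  λ = 0: with am = 4 and gm = 2, the partition is not yet determined (e.g. several partitions of 4 into 2 parts exist). Let N = A − (0)·I. Computing rank(N^1) = 2, rank(N^2) = 0; the number of blocks of size ≥ j is rank(N^{j−1}) − rank(N^j), giving [2, 2]. So we have 2 block(s) of size 2 → block sizes [2, 2]

Assembling the blocks gives a Jordan form
J =
  [0, 1, 0, 0]
  [0, 0, 0, 0]
  [0, 0, 0, 1]
  [0, 0, 0, 0]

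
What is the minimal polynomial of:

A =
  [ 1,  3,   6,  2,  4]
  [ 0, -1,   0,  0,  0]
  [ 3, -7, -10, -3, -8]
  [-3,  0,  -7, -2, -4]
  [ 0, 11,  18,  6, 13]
x^4 - 2*x^2 + 1

The characteristic polynomial is χ_A(x) = (x - 1)^3*(x + 1)^2, so the eigenvalues are known. The minimal polynomial is
  m_A(x) = Π_λ (x − λ)^{k_λ}
where k_λ is the size of the *largest* Jordan block for λ (equivalently, the smallest k with (A − λI)^k v = 0 for every generalised eigenvector v of λ).

  λ = -1: largest Jordan block has size 2, contributing (x + 1)^2
  λ = 1: largest Jordan block has size 2, contributing (x − 1)^2

So m_A(x) = (x - 1)^2*(x + 1)^2 = x^4 - 2*x^2 + 1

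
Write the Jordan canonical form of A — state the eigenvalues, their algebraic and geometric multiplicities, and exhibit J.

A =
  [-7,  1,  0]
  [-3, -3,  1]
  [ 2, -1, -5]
J_3(-5)

The characteristic polynomial is
  det(x·I − A) = x^3 + 15*x^2 + 75*x + 125 = (x + 5)^3

Eigenvalues and multiplicities (the geometric multiplicity of λ is n − rank(A − λI), which equals the number of Jordan blocks for λ):
  λ = -5: algebraic multiplicity = 3, geometric multiplicity = 1

Determining the block sizes for each eigenvalue:
  λ = -5: one block (gm = 1), so the single block has size am = 3 → block sizes [3]

Assembling the blocks gives a Jordan form
J =
  [-5,  1,  0]
  [ 0, -5,  1]
  [ 0,  0, -5]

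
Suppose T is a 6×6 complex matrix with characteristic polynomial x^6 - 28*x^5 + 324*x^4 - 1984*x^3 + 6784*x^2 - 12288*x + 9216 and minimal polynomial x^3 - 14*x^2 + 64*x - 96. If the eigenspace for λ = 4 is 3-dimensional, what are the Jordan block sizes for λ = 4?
Block sizes for λ = 4: [2, 1, 1]

Step 1 — from the characteristic polynomial, algebraic multiplicity of λ = 4 is 4. From dim ker(T − (4)·I) = 3, there are exactly 3 Jordan blocks for λ = 4.
Step 2 — from the minimal polynomial, the factor (x − 4)^2 tells us the largest block for λ = 4 has size 2.
Step 3 — with total size 4, 3 blocks, and largest block 2, the block sizes (in nonincreasing order) are [2, 1, 1].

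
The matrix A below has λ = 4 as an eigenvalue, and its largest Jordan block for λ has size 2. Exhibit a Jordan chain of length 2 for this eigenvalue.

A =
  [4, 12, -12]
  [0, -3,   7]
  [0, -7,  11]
A Jordan chain for λ = 4 of length 2:
v_1 = (12, -7, -7)ᵀ
v_2 = (0, 1, 0)ᵀ

Let N = A − (4)·I. We want v_2 with N^2 v_2 = 0 but N^1 v_2 ≠ 0; then v_{j-1} := N · v_j for j = 2, …, 2.

Pick v_2 = (0, 1, 0)ᵀ.
Then v_1 = N · v_2 = (12, -7, -7)ᵀ.

Sanity check: (A − (4)·I) v_1 = (0, 0, 0)ᵀ = 0. ✓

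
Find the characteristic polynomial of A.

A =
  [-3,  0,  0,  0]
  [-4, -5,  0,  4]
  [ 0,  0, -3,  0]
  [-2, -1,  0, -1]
x^4 + 12*x^3 + 54*x^2 + 108*x + 81

Expanding det(x·I − A) (e.g. by cofactor expansion or by noting that A is similar to its Jordan form J, which has the same characteristic polynomial as A) gives
  χ_A(x) = x^4 + 12*x^3 + 54*x^2 + 108*x + 81
which factors as (x + 3)^4. The eigenvalues (with algebraic multiplicities) are λ = -3 with multiplicity 4.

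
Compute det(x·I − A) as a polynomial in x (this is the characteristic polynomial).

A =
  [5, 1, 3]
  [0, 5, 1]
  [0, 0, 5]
x^3 - 15*x^2 + 75*x - 125

Expanding det(x·I − A) (e.g. by cofactor expansion or by noting that A is similar to its Jordan form J, which has the same characteristic polynomial as A) gives
  χ_A(x) = x^3 - 15*x^2 + 75*x - 125
which factors as (x - 5)^3. The eigenvalues (with algebraic multiplicities) are λ = 5 with multiplicity 3.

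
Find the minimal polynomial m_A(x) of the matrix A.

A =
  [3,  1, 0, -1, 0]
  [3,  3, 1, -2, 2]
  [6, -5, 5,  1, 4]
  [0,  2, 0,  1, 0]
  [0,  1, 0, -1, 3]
x^3 - 9*x^2 + 27*x - 27

The characteristic polynomial is χ_A(x) = (x - 3)^5, so the eigenvalues are known. The minimal polynomial is
  m_A(x) = Π_λ (x − λ)^{k_λ}
where k_λ is the size of the *largest* Jordan block for λ (equivalently, the smallest k with (A − λI)^k v = 0 for every generalised eigenvector v of λ).

  λ = 3: largest Jordan block has size 3, contributing (x − 3)^3

So m_A(x) = (x - 3)^3 = x^3 - 9*x^2 + 27*x - 27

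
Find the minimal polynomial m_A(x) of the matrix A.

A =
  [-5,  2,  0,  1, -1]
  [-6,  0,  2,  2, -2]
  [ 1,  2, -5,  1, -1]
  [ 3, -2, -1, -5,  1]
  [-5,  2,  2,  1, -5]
x^3 + 12*x^2 + 48*x + 64

The characteristic polynomial is χ_A(x) = (x + 4)^5, so the eigenvalues are known. The minimal polynomial is
  m_A(x) = Π_λ (x − λ)^{k_λ}
where k_λ is the size of the *largest* Jordan block for λ (equivalently, the smallest k with (A − λI)^k v = 0 for every generalised eigenvector v of λ).

  λ = -4: largest Jordan block has size 3, contributing (x + 4)^3

So m_A(x) = (x + 4)^3 = x^3 + 12*x^2 + 48*x + 64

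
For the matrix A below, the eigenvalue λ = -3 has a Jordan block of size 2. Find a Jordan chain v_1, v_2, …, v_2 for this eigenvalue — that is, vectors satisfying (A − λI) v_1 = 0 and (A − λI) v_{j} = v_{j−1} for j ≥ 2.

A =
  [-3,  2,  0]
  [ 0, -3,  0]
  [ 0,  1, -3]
A Jordan chain for λ = -3 of length 2:
v_1 = (2, 0, 1)ᵀ
v_2 = (0, 1, 0)ᵀ

Let N = A − (-3)·I. We want v_2 with N^2 v_2 = 0 but N^1 v_2 ≠ 0; then v_{j-1} := N · v_j for j = 2, …, 2.

Pick v_2 = (0, 1, 0)ᵀ.
Then v_1 = N · v_2 = (2, 0, 1)ᵀ.

Sanity check: (A − (-3)·I) v_1 = (0, 0, 0)ᵀ = 0. ✓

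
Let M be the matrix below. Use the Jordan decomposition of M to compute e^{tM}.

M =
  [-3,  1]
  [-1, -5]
e^{tM} =
  [t*exp(-4*t) + exp(-4*t), t*exp(-4*t)]
  [-t*exp(-4*t), -t*exp(-4*t) + exp(-4*t)]

Strategy: write M = P · J · P⁻¹ where J is a Jordan canonical form, so e^{tM} = P · e^{tJ} · P⁻¹, and e^{tJ} can be computed block-by-block.

M has Jordan form
J =
  [-4,  1]
  [ 0, -4]
(up to reordering of blocks).

Per-block formulas:
  For a 2×2 Jordan block J_2(-4): exp(t · J_2(-4)) = e^(-4t)·(I + t·N), where N is the 2×2 nilpotent shift.

After assembling e^{tJ} and conjugating by P, we get:

e^{tM} =
  [t*exp(-4*t) + exp(-4*t), t*exp(-4*t)]
  [-t*exp(-4*t), -t*exp(-4*t) + exp(-4*t)]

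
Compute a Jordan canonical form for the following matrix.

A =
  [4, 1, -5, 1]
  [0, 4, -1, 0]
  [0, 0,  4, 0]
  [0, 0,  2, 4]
J_3(4) ⊕ J_1(4)

The characteristic polynomial is
  det(x·I − A) = x^4 - 16*x^3 + 96*x^2 - 256*x + 256 = (x - 4)^4

Eigenvalues and multiplicities (the geometric multiplicity of λ is n − rank(A − λI), which equals the number of Jordan blocks for λ):
  λ = 4: algebraic multiplicity = 4, geometric multiplicity = 2

Determining the block sizes for each eigenvalue:
  λ = 4: with am = 4 and gm = 2, the partition is not yet determined (e.g. several partitions of 4 into 2 parts exist). Let N = A − (4)·I. Computing rank(N^1) = 2, rank(N^2) = 1, rank(N^3) = 0; the number of blocks of size ≥ j is rank(N^{j−1}) − rank(N^j), giving [2, 1, 1]. So we have 1 block(s) of size 3, 1 block(s) of size 1 → block sizes [3, 1]

Assembling the blocks gives a Jordan form
J =
  [4, 1, 0, 0]
  [0, 4, 1, 0]
  [0, 0, 4, 0]
  [0, 0, 0, 4]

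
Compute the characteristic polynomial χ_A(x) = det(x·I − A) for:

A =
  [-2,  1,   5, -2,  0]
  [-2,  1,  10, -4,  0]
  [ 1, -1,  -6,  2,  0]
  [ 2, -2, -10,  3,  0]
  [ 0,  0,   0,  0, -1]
x^5 + 5*x^4 + 10*x^3 + 10*x^2 + 5*x + 1

Expanding det(x·I − A) (e.g. by cofactor expansion or by noting that A is similar to its Jordan form J, which has the same characteristic polynomial as A) gives
  χ_A(x) = x^5 + 5*x^4 + 10*x^3 + 10*x^2 + 5*x + 1
which factors as (x + 1)^5. The eigenvalues (with algebraic multiplicities) are λ = -1 with multiplicity 5.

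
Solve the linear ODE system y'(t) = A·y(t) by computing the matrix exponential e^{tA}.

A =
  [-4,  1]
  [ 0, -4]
e^{tA} =
  [exp(-4*t), t*exp(-4*t)]
  [0, exp(-4*t)]

Strategy: write A = P · J · P⁻¹ where J is a Jordan canonical form, so e^{tA} = P · e^{tJ} · P⁻¹, and e^{tJ} can be computed block-by-block.

A has Jordan form
J =
  [-4,  1]
  [ 0, -4]
(up to reordering of blocks).

Per-block formulas:
  For a 2×2 Jordan block J_2(-4): exp(t · J_2(-4)) = e^(-4t)·(I + t·N), where N is the 2×2 nilpotent shift.

After assembling e^{tJ} and conjugating by P, we get:

e^{tA} =
  [exp(-4*t), t*exp(-4*t)]
  [0, exp(-4*t)]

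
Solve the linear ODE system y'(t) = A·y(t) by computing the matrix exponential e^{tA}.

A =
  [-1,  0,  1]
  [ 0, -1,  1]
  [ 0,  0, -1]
e^{tA} =
  [exp(-t), 0, t*exp(-t)]
  [0, exp(-t), t*exp(-t)]
  [0, 0, exp(-t)]

Strategy: write A = P · J · P⁻¹ where J is a Jordan canonical form, so e^{tA} = P · e^{tJ} · P⁻¹, and e^{tJ} can be computed block-by-block.

A has Jordan form
J =
  [-1,  1,  0]
  [ 0, -1,  0]
  [ 0,  0, -1]
(up to reordering of blocks).

Per-block formulas:
  For a 2×2 Jordan block J_2(-1): exp(t · J_2(-1)) = e^(-1t)·(I + t·N), where N is the 2×2 nilpotent shift.
  For a 1×1 block at λ = -1: exp(t · [-1]) = [e^(-1t)].

After assembling e^{tJ} and conjugating by P, we get:

e^{tA} =
  [exp(-t), 0, t*exp(-t)]
  [0, exp(-t), t*exp(-t)]
  [0, 0, exp(-t)]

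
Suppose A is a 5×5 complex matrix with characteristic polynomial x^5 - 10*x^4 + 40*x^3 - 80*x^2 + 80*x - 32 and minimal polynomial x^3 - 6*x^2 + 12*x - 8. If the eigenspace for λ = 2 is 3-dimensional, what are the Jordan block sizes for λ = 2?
Block sizes for λ = 2: [3, 1, 1]

Step 1 — from the characteristic polynomial, algebraic multiplicity of λ = 2 is 5. From dim ker(A − (2)·I) = 3, there are exactly 3 Jordan blocks for λ = 2.
Step 2 — from the minimal polynomial, the factor (x − 2)^3 tells us the largest block for λ = 2 has size 3.
Step 3 — with total size 5, 3 blocks, and largest block 3, the block sizes (in nonincreasing order) are [3, 1, 1].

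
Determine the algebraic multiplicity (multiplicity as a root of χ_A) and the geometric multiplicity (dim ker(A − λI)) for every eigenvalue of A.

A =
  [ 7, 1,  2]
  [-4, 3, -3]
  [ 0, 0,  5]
λ = 5: alg = 3, geom = 1

Step 1 — factor the characteristic polynomial to read off the algebraic multiplicities:
  χ_A(x) = (x - 5)^3

Step 2 — compute geometric multiplicities via the rank-nullity identity g(λ) = n − rank(A − λI):
  rank(A − (5)·I) = 2, so dim ker(A − (5)·I) = n − 2 = 1

Summary:
  λ = 5: algebraic multiplicity = 3, geometric multiplicity = 1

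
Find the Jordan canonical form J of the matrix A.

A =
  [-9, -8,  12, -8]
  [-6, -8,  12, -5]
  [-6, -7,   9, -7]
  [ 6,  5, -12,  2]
J_2(-3) ⊕ J_1(-3) ⊕ J_1(3)

The characteristic polynomial is
  det(x·I − A) = x^4 + 6*x^3 - 54*x - 81 = (x - 3)*(x + 3)^3

Eigenvalues and multiplicities (the geometric multiplicity of λ is n − rank(A − λI), which equals the number of Jordan blocks for λ):
  λ = -3: algebraic multiplicity = 3, geometric multiplicity = 2
  λ = 3: algebraic multiplicity = 1, geometric multiplicity = 1

Determining the block sizes for each eigenvalue:
  λ = -3: 2 blocks summing to 3 forces exactly one block of size 2 and the rest size 1 → block sizes [2, 1]
  λ = 3: one block (gm = 1), so the single block has size am = 1 → block sizes [1]

Assembling the blocks gives a Jordan form
J =
  [-3,  1,  0, 0]
  [ 0, -3,  0, 0]
  [ 0,  0, -3, 0]
  [ 0,  0,  0, 3]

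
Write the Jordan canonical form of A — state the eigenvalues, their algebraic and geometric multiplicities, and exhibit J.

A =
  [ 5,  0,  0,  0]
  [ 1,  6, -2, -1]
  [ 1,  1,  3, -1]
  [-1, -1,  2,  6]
J_2(5) ⊕ J_1(5) ⊕ J_1(5)

The characteristic polynomial is
  det(x·I − A) = x^4 - 20*x^3 + 150*x^2 - 500*x + 625 = (x - 5)^4

Eigenvalues and multiplicities (the geometric multiplicity of λ is n − rank(A − λI), which equals the number of Jordan blocks for λ):
  λ = 5: algebraic multiplicity = 4, geometric multiplicity = 3

Determining the block sizes for each eigenvalue:
  λ = 5: 3 blocks summing to 4 forces exactly one block of size 2 and the rest size 1 → block sizes [2, 1, 1]

Assembling the blocks gives a Jordan form
J =
  [5, 1, 0, 0]
  [0, 5, 0, 0]
  [0, 0, 5, 0]
  [0, 0, 0, 5]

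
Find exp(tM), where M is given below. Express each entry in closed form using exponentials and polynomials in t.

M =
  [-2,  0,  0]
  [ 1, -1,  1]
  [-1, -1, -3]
e^{tM} =
  [exp(-2*t), 0, 0]
  [t*exp(-2*t), t*exp(-2*t) + exp(-2*t), t*exp(-2*t)]
  [-t*exp(-2*t), -t*exp(-2*t), -t*exp(-2*t) + exp(-2*t)]

Strategy: write M = P · J · P⁻¹ where J is a Jordan canonical form, so e^{tM} = P · e^{tJ} · P⁻¹, and e^{tJ} can be computed block-by-block.

M has Jordan form
J =
  [-2,  1,  0]
  [ 0, -2,  0]
  [ 0,  0, -2]
(up to reordering of blocks).

Per-block formulas:
  For a 2×2 Jordan block J_2(-2): exp(t · J_2(-2)) = e^(-2t)·(I + t·N), where N is the 2×2 nilpotent shift.
  For a 1×1 block at λ = -2: exp(t · [-2]) = [e^(-2t)].

After assembling e^{tJ} and conjugating by P, we get:

e^{tM} =
  [exp(-2*t), 0, 0]
  [t*exp(-2*t), t*exp(-2*t) + exp(-2*t), t*exp(-2*t)]
  [-t*exp(-2*t), -t*exp(-2*t), -t*exp(-2*t) + exp(-2*t)]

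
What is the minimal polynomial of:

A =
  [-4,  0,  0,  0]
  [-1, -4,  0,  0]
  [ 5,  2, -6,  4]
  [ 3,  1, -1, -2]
x^2 + 8*x + 16

The characteristic polynomial is χ_A(x) = (x + 4)^4, so the eigenvalues are known. The minimal polynomial is
  m_A(x) = Π_λ (x − λ)^{k_λ}
where k_λ is the size of the *largest* Jordan block for λ (equivalently, the smallest k with (A − λI)^k v = 0 for every generalised eigenvector v of λ).

  λ = -4: largest Jordan block has size 2, contributing (x + 4)^2

So m_A(x) = (x + 4)^2 = x^2 + 8*x + 16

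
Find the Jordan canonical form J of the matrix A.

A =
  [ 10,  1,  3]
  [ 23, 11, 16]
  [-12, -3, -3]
J_3(6)

The characteristic polynomial is
  det(x·I − A) = x^3 - 18*x^2 + 108*x - 216 = (x - 6)^3

Eigenvalues and multiplicities (the geometric multiplicity of λ is n − rank(A − λI), which equals the number of Jordan blocks for λ):
  λ = 6: algebraic multiplicity = 3, geometric multiplicity = 1

Determining the block sizes for each eigenvalue:
  λ = 6: one block (gm = 1), so the single block has size am = 3 → block sizes [3]

Assembling the blocks gives a Jordan form
J =
  [6, 1, 0]
  [0, 6, 1]
  [0, 0, 6]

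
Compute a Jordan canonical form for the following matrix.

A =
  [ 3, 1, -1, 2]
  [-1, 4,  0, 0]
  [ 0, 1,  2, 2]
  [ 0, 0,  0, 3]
J_3(3) ⊕ J_1(3)

The characteristic polynomial is
  det(x·I − A) = x^4 - 12*x^3 + 54*x^2 - 108*x + 81 = (x - 3)^4

Eigenvalues and multiplicities (the geometric multiplicity of λ is n − rank(A − λI), which equals the number of Jordan blocks for λ):
  λ = 3: algebraic multiplicity = 4, geometric multiplicity = 2

Determining the block sizes for each eigenvalue:
  λ = 3: with am = 4 and gm = 2, the partition is not yet determined (e.g. several partitions of 4 into 2 parts exist). Let N = A − (3)·I. Computing rank(N^1) = 2, rank(N^2) = 1, rank(N^3) = 0; the number of blocks of size ≥ j is rank(N^{j−1}) − rank(N^j), giving [2, 1, 1]. So we have 1 block(s) of size 3, 1 block(s) of size 1 → block sizes [3, 1]

Assembling the blocks gives a Jordan form
J =
  [3, 1, 0, 0]
  [0, 3, 1, 0]
  [0, 0, 3, 0]
  [0, 0, 0, 3]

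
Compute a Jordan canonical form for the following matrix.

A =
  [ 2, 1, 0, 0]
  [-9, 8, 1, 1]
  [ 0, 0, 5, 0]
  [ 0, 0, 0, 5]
J_3(5) ⊕ J_1(5)

The characteristic polynomial is
  det(x·I − A) = x^4 - 20*x^3 + 150*x^2 - 500*x + 625 = (x - 5)^4

Eigenvalues and multiplicities (the geometric multiplicity of λ is n − rank(A − λI), which equals the number of Jordan blocks for λ):
  λ = 5: algebraic multiplicity = 4, geometric multiplicity = 2

Determining the block sizes for each eigenvalue:
  λ = 5: with am = 4 and gm = 2, the partition is not yet determined (e.g. several partitions of 4 into 2 parts exist). Let N = A − (5)·I. Computing rank(N^1) = 2, rank(N^2) = 1, rank(N^3) = 0; the number of blocks of size ≥ j is rank(N^{j−1}) − rank(N^j), giving [2, 1, 1]. So we have 1 block(s) of size 3, 1 block(s) of size 1 → block sizes [3, 1]

Assembling the blocks gives a Jordan form
J =
  [5, 1, 0, 0]
  [0, 5, 1, 0]
  [0, 0, 5, 0]
  [0, 0, 0, 5]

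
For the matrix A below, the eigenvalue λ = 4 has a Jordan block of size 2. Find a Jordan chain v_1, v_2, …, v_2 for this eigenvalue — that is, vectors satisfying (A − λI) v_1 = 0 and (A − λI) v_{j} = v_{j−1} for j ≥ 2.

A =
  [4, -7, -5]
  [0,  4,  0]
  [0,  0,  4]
A Jordan chain for λ = 4 of length 2:
v_1 = (-7, 0, 0)ᵀ
v_2 = (0, 1, 0)ᵀ

Let N = A − (4)·I. We want v_2 with N^2 v_2 = 0 but N^1 v_2 ≠ 0; then v_{j-1} := N · v_j for j = 2, …, 2.

Pick v_2 = (0, 1, 0)ᵀ.
Then v_1 = N · v_2 = (-7, 0, 0)ᵀ.

Sanity check: (A − (4)·I) v_1 = (0, 0, 0)ᵀ = 0. ✓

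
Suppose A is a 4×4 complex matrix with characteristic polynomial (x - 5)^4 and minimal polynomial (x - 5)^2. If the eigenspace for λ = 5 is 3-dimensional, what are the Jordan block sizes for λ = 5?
Block sizes for λ = 5: [2, 1, 1]

Step 1 — from the characteristic polynomial, algebraic multiplicity of λ = 5 is 4. From dim ker(A − (5)·I) = 3, there are exactly 3 Jordan blocks for λ = 5.
Step 2 — from the minimal polynomial, the factor (x − 5)^2 tells us the largest block for λ = 5 has size 2.
Step 3 — with total size 4, 3 blocks, and largest block 2, the block sizes (in nonincreasing order) are [2, 1, 1].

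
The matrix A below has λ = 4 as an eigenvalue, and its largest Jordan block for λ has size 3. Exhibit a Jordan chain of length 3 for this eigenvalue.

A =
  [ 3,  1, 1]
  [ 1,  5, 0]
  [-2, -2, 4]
A Jordan chain for λ = 4 of length 3:
v_1 = (-2, 2, -4)ᵀ
v_2 = (1, 1, -2)ᵀ
v_3 = (0, 1, 0)ᵀ

Let N = A − (4)·I. We want v_3 with N^3 v_3 = 0 but N^2 v_3 ≠ 0; then v_{j-1} := N · v_j for j = 3, …, 2.

Pick v_3 = (0, 1, 0)ᵀ.
Then v_2 = N · v_3 = (1, 1, -2)ᵀ.
Then v_1 = N · v_2 = (-2, 2, -4)ᵀ.

Sanity check: (A − (4)·I) v_1 = (0, 0, 0)ᵀ = 0. ✓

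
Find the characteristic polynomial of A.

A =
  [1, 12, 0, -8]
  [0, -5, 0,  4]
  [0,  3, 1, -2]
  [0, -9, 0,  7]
x^4 - 4*x^3 + 6*x^2 - 4*x + 1

Expanding det(x·I − A) (e.g. by cofactor expansion or by noting that A is similar to its Jordan form J, which has the same characteristic polynomial as A) gives
  χ_A(x) = x^4 - 4*x^3 + 6*x^2 - 4*x + 1
which factors as (x - 1)^4. The eigenvalues (with algebraic multiplicities) are λ = 1 with multiplicity 4.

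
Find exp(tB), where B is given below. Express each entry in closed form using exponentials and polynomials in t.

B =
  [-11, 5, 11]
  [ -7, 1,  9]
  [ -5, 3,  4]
e^{tB} =
  [-9*t^2*exp(-2*t)/2 - 9*t*exp(-2*t) + exp(-2*t), 3*t^2*exp(-2*t)/2 + 5*t*exp(-2*t), 6*t^2*exp(-2*t) + 11*t*exp(-2*t)]
  [-3*t^2*exp(-2*t)/2 - 7*t*exp(-2*t), t^2*exp(-2*t)/2 + 3*t*exp(-2*t) + exp(-2*t), 2*t^2*exp(-2*t) + 9*t*exp(-2*t)]
  [-3*t^2*exp(-2*t) - 5*t*exp(-2*t), t^2*exp(-2*t) + 3*t*exp(-2*t), 4*t^2*exp(-2*t) + 6*t*exp(-2*t) + exp(-2*t)]

Strategy: write B = P · J · P⁻¹ where J is a Jordan canonical form, so e^{tB} = P · e^{tJ} · P⁻¹, and e^{tJ} can be computed block-by-block.

B has Jordan form
J =
  [-2,  1,  0]
  [ 0, -2,  1]
  [ 0,  0, -2]
(up to reordering of blocks).

Per-block formulas:
  For a 3×3 Jordan block J_3(-2): exp(t · J_3(-2)) = e^(-2t)·(I + t·N + (t^2/2)·N^2), where N is the 3×3 nilpotent shift.

After assembling e^{tJ} and conjugating by P, we get:

e^{tB} =
  [-9*t^2*exp(-2*t)/2 - 9*t*exp(-2*t) + exp(-2*t), 3*t^2*exp(-2*t)/2 + 5*t*exp(-2*t), 6*t^2*exp(-2*t) + 11*t*exp(-2*t)]
  [-3*t^2*exp(-2*t)/2 - 7*t*exp(-2*t), t^2*exp(-2*t)/2 + 3*t*exp(-2*t) + exp(-2*t), 2*t^2*exp(-2*t) + 9*t*exp(-2*t)]
  [-3*t^2*exp(-2*t) - 5*t*exp(-2*t), t^2*exp(-2*t) + 3*t*exp(-2*t), 4*t^2*exp(-2*t) + 6*t*exp(-2*t) + exp(-2*t)]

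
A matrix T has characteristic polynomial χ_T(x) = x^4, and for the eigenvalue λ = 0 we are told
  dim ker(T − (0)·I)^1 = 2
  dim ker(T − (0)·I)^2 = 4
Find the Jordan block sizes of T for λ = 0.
Block sizes for λ = 0: [2, 2]

From the dimensions of kernels of powers, the number of Jordan blocks of size at least j is d_j − d_{j−1} where d_j = dim ker(N^j) (with d_0 = 0). Computing the differences gives [2, 2].
The number of blocks of size exactly k is (#blocks of size ≥ k) − (#blocks of size ≥ k + 1), so the partition is: 2 block(s) of size 2.
In nonincreasing order the block sizes are [2, 2].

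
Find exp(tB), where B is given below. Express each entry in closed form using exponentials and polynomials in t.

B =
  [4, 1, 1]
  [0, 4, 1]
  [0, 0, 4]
e^{tB} =
  [exp(4*t), t*exp(4*t), t^2*exp(4*t)/2 + t*exp(4*t)]
  [0, exp(4*t), t*exp(4*t)]
  [0, 0, exp(4*t)]

Strategy: write B = P · J · P⁻¹ where J is a Jordan canonical form, so e^{tB} = P · e^{tJ} · P⁻¹, and e^{tJ} can be computed block-by-block.

B has Jordan form
J =
  [4, 1, 0]
  [0, 4, 1]
  [0, 0, 4]
(up to reordering of blocks).

Per-block formulas:
  For a 3×3 Jordan block J_3(4): exp(t · J_3(4)) = e^(4t)·(I + t·N + (t^2/2)·N^2), where N is the 3×3 nilpotent shift.

After assembling e^{tJ} and conjugating by P, we get:

e^{tB} =
  [exp(4*t), t*exp(4*t), t^2*exp(4*t)/2 + t*exp(4*t)]
  [0, exp(4*t), t*exp(4*t)]
  [0, 0, exp(4*t)]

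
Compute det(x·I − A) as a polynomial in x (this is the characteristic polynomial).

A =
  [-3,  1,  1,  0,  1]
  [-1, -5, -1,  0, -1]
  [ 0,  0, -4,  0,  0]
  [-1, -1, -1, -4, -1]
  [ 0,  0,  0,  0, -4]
x^5 + 20*x^4 + 160*x^3 + 640*x^2 + 1280*x + 1024

Expanding det(x·I − A) (e.g. by cofactor expansion or by noting that A is similar to its Jordan form J, which has the same characteristic polynomial as A) gives
  χ_A(x) = x^5 + 20*x^4 + 160*x^3 + 640*x^2 + 1280*x + 1024
which factors as (x + 4)^5. The eigenvalues (with algebraic multiplicities) are λ = -4 with multiplicity 5.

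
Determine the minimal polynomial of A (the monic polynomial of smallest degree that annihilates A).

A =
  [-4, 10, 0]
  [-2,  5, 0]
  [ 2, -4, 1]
x^2 - x

The characteristic polynomial is χ_A(x) = x*(x - 1)^2, so the eigenvalues are known. The minimal polynomial is
  m_A(x) = Π_λ (x − λ)^{k_λ}
where k_λ is the size of the *largest* Jordan block for λ (equivalently, the smallest k with (A − λI)^k v = 0 for every generalised eigenvector v of λ).

  λ = 0: largest Jordan block has size 1, contributing (x − 0)
  λ = 1: largest Jordan block has size 1, contributing (x − 1)

So m_A(x) = x*(x - 1) = x^2 - x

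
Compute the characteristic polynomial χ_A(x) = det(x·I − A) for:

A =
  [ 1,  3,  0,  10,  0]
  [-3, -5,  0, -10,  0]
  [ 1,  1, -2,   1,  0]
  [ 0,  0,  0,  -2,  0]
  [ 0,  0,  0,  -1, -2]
x^5 + 10*x^4 + 40*x^3 + 80*x^2 + 80*x + 32

Expanding det(x·I − A) (e.g. by cofactor expansion or by noting that A is similar to its Jordan form J, which has the same characteristic polynomial as A) gives
  χ_A(x) = x^5 + 10*x^4 + 40*x^3 + 80*x^2 + 80*x + 32
which factors as (x + 2)^5. The eigenvalues (with algebraic multiplicities) are λ = -2 with multiplicity 5.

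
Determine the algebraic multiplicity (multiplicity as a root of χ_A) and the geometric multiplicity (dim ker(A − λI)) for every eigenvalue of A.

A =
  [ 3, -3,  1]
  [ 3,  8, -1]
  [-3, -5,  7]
λ = 6: alg = 3, geom = 1

Step 1 — factor the characteristic polynomial to read off the algebraic multiplicities:
  χ_A(x) = (x - 6)^3

Step 2 — compute geometric multiplicities via the rank-nullity identity g(λ) = n − rank(A − λI):
  rank(A − (6)·I) = 2, so dim ker(A − (6)·I) = n − 2 = 1

Summary:
  λ = 6: algebraic multiplicity = 3, geometric multiplicity = 1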